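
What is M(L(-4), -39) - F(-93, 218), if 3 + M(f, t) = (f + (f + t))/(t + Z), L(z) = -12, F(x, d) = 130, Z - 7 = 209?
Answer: -7868/59 ≈ -133.36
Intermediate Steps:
Z = 216 (Z = 7 + 209 = 216)
M(f, t) = -3 + (t + 2*f)/(216 + t) (M(f, t) = -3 + (f + (f + t))/(t + 216) = -3 + (t + 2*f)/(216 + t))
M(L(-4), -39) - F(-93, 218) = 2*(-324 - 12 - 1*(-39))/(216 - 39) - 1*130 = 2*(-324 - 12 + 39)/177 - 130 = 2*(1/177)*(-297) - 130 = -198/59 - 130 = -7868/59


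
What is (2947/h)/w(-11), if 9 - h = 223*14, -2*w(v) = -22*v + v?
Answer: 842/102729 ≈ 0.0081963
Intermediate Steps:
w(v) = 21*v/2 (w(v) = -(-22*v + v)/2 = -(-21)*v/2 = 21*v/2)
h = -3113 (h = 9 - 223*14 = 9 - 1*3122 = 9 - 3122 = -3113)
(2947/h)/w(-11) = (2947/(-3113))/(((21/2)*(-11))) = (2947*(-1/3113))/(-231/2) = -2947/3113*(-2/231) = 842/102729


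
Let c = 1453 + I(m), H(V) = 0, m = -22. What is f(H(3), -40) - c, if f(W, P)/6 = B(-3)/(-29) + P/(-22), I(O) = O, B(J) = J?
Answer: -452811/319 ≈ -1419.5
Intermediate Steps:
f(W, P) = 18/29 - 3*P/11 (f(W, P) = 6*(-3/(-29) + P/(-22)) = 6*(-3*(-1/29) + P*(-1/22)) = 6*(3/29 - P/22) = 18/29 - 3*P/11)
c = 1431 (c = 1453 - 22 = 1431)
f(H(3), -40) - c = (18/29 - 3/11*(-40)) - 1*1431 = (18/29 + 120/11) - 1431 = 3678/319 - 1431 = -452811/319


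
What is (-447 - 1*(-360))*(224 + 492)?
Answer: -62292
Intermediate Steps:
(-447 - 1*(-360))*(224 + 492) = (-447 + 360)*716 = -87*716 = -62292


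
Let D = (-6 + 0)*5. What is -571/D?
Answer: 571/30 ≈ 19.033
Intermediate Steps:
D = -30 (D = -6*5 = -30)
-571/D = -571/(-30) = -571*(-1/30) = 571/30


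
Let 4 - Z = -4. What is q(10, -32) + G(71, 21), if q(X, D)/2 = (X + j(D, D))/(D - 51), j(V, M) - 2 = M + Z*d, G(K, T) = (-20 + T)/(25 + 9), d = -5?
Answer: 4163/2822 ≈ 1.4752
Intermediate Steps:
Z = 8 (Z = 4 - 1*(-4) = 4 + 4 = 8)
G(K, T) = -10/17 + T/34 (G(K, T) = (-20 + T)/34 = (-20 + T)*(1/34) = -10/17 + T/34)
j(V, M) = -38 + M (j(V, M) = 2 + (M + 8*(-5)) = 2 + (M - 40) = 2 + (-40 + M) = -38 + M)
q(X, D) = 2*(-38 + D + X)/(-51 + D) (q(X, D) = 2*((X + (-38 + D))/(D - 51)) = 2*((-38 + D + X)/(-51 + D)) = 2*(-38 + D + X)/(-51 + D))
q(10, -32) + G(71, 21) = 2*(-38 - 32 + 10)/(-51 - 32) + (-10/17 + (1/34)*21) = 2*(-60)/(-83) + (-10/17 + 21/34) = 2*(-1/83)*(-60) + 1/34 = 120/83 + 1/34 = 4163/2822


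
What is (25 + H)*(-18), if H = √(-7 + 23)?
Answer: -522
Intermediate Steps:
H = 4 (H = √16 = 4)
(25 + H)*(-18) = (25 + 4)*(-18) = 29*(-18) = -522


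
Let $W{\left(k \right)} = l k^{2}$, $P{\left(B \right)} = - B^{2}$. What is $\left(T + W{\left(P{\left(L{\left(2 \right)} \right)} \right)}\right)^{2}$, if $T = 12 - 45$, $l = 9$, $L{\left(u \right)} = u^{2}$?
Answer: $5157441$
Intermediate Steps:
$W{\left(k \right)} = 9 k^{2}$
$T = -33$ ($T = 12 - 45 = -33$)
$\left(T + W{\left(P{\left(L{\left(2 \right)} \right)} \right)}\right)^{2} = \left(-33 + 9 \left(- \left(2^{2}\right)^{2}\right)^{2}\right)^{2} = \left(-33 + 9 \left(- 4^{2}\right)^{2}\right)^{2} = \left(-33 + 9 \left(\left(-1\right) 16\right)^{2}\right)^{2} = \left(-33 + 9 \left(-16\right)^{2}\right)^{2} = \left(-33 + 9 \cdot 256\right)^{2} = \left(-33 + 2304\right)^{2} = 2271^{2} = 5157441$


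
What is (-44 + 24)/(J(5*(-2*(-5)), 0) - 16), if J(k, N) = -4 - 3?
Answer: 20/23 ≈ 0.86957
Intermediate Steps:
J(k, N) = -7
(-44 + 24)/(J(5*(-2*(-5)), 0) - 16) = (-44 + 24)/(-7 - 16) = -20/(-23) = -20*(-1/23) = 20/23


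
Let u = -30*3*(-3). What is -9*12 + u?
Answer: 162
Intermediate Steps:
u = 270 (u = -5*18*(-3) = -90*(-3) = 270)
-9*12 + u = -9*12 + 270 = -108 + 270 = 162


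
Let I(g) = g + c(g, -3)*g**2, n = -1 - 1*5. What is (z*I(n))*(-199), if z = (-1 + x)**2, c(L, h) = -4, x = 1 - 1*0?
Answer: 0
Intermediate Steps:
x = 1 (x = 1 + 0 = 1)
n = -6 (n = -1 - 5 = -6)
I(g) = g - 4*g**2
z = 0 (z = (-1 + 1)**2 = 0**2 = 0)
(z*I(n))*(-199) = (0*(-6*(1 - 4*(-6))))*(-199) = (0*(-6*(1 + 24)))*(-199) = (0*(-6*25))*(-199) = (0*(-150))*(-199) = 0*(-199) = 0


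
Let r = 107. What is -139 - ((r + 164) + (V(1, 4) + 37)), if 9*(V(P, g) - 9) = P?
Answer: -4105/9 ≈ -456.11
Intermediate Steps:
V(P, g) = 9 + P/9
-139 - ((r + 164) + (V(1, 4) + 37)) = -139 - ((107 + 164) + ((9 + (⅑)*1) + 37)) = -139 - (271 + ((9 + ⅑) + 37)) = -139 - (271 + (82/9 + 37)) = -139 - (271 + 415/9) = -139 - 1*2854/9 = -139 - 2854/9 = -4105/9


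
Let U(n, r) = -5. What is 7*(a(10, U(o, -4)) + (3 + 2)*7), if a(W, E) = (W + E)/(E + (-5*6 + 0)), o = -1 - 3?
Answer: 244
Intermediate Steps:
o = -4
a(W, E) = (E + W)/(-30 + E) (a(W, E) = (E + W)/(E + (-30 + 0)) = (E + W)/(E - 30) = (E + W)/(-30 + E))
7*(a(10, U(o, -4)) + (3 + 2)*7) = 7*((-5 + 10)/(-30 - 5) + (3 + 2)*7) = 7*(5/(-35) + 5*7) = 7*(-1/35*5 + 35) = 7*(-⅐ + 35) = 7*(244/7) = 244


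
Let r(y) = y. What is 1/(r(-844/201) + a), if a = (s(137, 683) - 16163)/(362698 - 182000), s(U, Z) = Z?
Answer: -18160149/77810296 ≈ -0.23339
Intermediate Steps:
a = -7740/90349 (a = (683 - 16163)/(362698 - 182000) = -15480/180698 = -15480*1/180698 = -7740/90349 ≈ -0.085668)
1/(r(-844/201) + a) = 1/(-844/201 - 7740/90349) = 1/(-77810296/18160149) = -18160149/77810296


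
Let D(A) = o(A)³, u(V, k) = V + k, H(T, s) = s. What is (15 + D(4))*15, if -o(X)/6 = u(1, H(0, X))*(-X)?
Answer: 25920225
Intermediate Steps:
o(X) = 6*X*(1 + X) (o(X) = -6*(1 + X)*(-X) = -(-6)*X*(1 + X) = 6*X*(1 + X))
D(A) = 216*A³*(1 + A)³ (D(A) = (6*A*(1 + A))³ = 216*A³*(1 + A)³)
(15 + D(4))*15 = (15 + 216*4³*(1 + 4)³)*15 = (15 + 216*64*5³)*15 = (15 + 216*64*125)*15 = (15 + 1728000)*15 = 1728015*15 = 25920225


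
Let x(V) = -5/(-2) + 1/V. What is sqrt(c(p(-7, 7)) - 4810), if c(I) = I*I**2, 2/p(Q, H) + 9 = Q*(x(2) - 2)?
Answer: I*sqrt(4925442)/32 ≈ 69.354*I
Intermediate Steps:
x(V) = 5/2 + 1/V (x(V) = -5*(-1/2) + 1/V = 5/2 + 1/V)
p(Q, H) = 2/(-9 + Q) (p(Q, H) = 2/(-9 + Q*((5/2 + 1/2) - 2)) = 2/(-9 + Q*(3 - 2)) = 2/(-9 + Q*1) = 2/(-9 + Q))
c(I) = I**3
sqrt(c(p(-7, 7)) - 4810) = sqrt((2/(-9 - 7))**3 - 4810) = sqrt((2/(-16))**3 - 4810) = sqrt((2*(-1/16))**3 - 4810) = sqrt((-1/8)**3 - 4810) = sqrt(-1/512 - 4810) = sqrt(-2462721/512) = I*sqrt(4925442)/32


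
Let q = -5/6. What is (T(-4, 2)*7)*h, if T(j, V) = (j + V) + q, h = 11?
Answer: -1309/6 ≈ -218.17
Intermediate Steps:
q = -⅚ (q = -5*⅙ = -⅚ ≈ -0.83333)
T(j, V) = -⅚ + V + j (T(j, V) = (j + V) - ⅚ = (V + j) - ⅚ = -⅚ + V + j)
(T(-4, 2)*7)*h = ((-⅚ + 2 - 4)*7)*11 = -17/6*7*11 = -119/6*11 = -1309/6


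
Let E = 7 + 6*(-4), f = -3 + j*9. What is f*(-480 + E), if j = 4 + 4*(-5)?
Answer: 73059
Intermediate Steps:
j = -16 (j = 4 - 20 = -16)
f = -147 (f = -3 - 16*9 = -3 - 144 = -147)
E = -17 (E = 7 - 24 = -17)
f*(-480 + E) = -147*(-480 - 17) = -147*(-497) = 73059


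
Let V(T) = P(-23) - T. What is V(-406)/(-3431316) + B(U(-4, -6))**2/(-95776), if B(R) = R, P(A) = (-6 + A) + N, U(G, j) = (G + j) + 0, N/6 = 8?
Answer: -23989775/20539857576 ≈ -0.0011680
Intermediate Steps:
N = 48 (N = 6*8 = 48)
U(G, j) = G + j
P(A) = 42 + A (P(A) = (-6 + A) + 48 = 42 + A)
V(T) = 19 - T (V(T) = (42 - 23) - T = 19 - T)
V(-406)/(-3431316) + B(U(-4, -6))**2/(-95776) = (19 - 1*(-406))/(-3431316) + (-4 - 6)**2/(-95776) = (19 + 406)*(-1/3431316) + (-10)**2*(-1/95776) = 425*(-1/3431316) + 100*(-1/95776) = -425/3431316 - 25/23944 = -23989775/20539857576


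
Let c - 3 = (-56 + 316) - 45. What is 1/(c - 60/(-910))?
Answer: 91/19844 ≈ 0.0045858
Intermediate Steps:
c = 218 (c = 3 + ((-56 + 316) - 45) = 3 + (260 - 45) = 3 + 215 = 218)
1/(c - 60/(-910)) = 1/(218 - 60/(-910)) = 1/(218 - 60*(-1/910)) = 1/(218 + 6/91) = 1/(19844/91) = 91/19844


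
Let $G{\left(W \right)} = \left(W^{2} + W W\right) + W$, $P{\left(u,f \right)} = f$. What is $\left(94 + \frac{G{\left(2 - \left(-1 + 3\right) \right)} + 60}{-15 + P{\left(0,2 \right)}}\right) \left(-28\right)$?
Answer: $- \frac{32536}{13} \approx -2502.8$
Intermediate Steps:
$G{\left(W \right)} = W + 2 W^{2}$ ($G{\left(W \right)} = \left(W^{2} + W^{2}\right) + W = 2 W^{2} + W = W + 2 W^{2}$)
$\left(94 + \frac{G{\left(2 - \left(-1 + 3\right) \right)} + 60}{-15 + P{\left(0,2 \right)}}\right) \left(-28\right) = \left(94 + \frac{\left(2 - \left(-1 + 3\right)\right) \left(1 + 2 \left(2 - \left(-1 + 3\right)\right)\right) + 60}{-15 + 2}\right) \left(-28\right) = \left(94 + \frac{\left(2 - 2\right) \left(1 + 2 \left(2 - 2\right)\right) + 60}{-13}\right) \left(-28\right) = \left(94 + \left(\left(2 - 2\right) \left(1 + 2 \left(2 - 2\right)\right) + 60\right) \left(- \frac{1}{13}\right)\right) \left(-28\right) = \left(94 + \left(0 \left(1 + 2 \cdot 0\right) + 60\right) \left(- \frac{1}{13}\right)\right) \left(-28\right) = \left(94 + \left(0 \left(1 + 0\right) + 60\right) \left(- \frac{1}{13}\right)\right) \left(-28\right) = \left(94 + \left(0 \cdot 1 + 60\right) \left(- \frac{1}{13}\right)\right) \left(-28\right) = \left(94 + \left(0 + 60\right) \left(- \frac{1}{13}\right)\right) \left(-28\right) = \left(94 + 60 \left(- \frac{1}{13}\right)\right) \left(-28\right) = \left(94 - \frac{60}{13}\right) \left(-28\right) = \frac{1162}{13} \left(-28\right) = - \frac{32536}{13}$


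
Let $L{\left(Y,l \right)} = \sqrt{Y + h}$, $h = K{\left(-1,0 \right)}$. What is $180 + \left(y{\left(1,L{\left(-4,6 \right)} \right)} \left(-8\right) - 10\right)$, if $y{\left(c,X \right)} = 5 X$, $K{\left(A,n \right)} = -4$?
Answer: $170 - 80 i \sqrt{2} \approx 170.0 - 113.14 i$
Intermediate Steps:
$h = -4$
$L{\left(Y,l \right)} = \sqrt{-4 + Y}$ ($L{\left(Y,l \right)} = \sqrt{Y - 4} = \sqrt{-4 + Y}$)
$180 + \left(y{\left(1,L{\left(-4,6 \right)} \right)} \left(-8\right) - 10\right) = 180 - \left(10 - 5 \sqrt{-4 - 4} \left(-8\right)\right) = 180 - \left(10 - 5 \sqrt{-8} \left(-8\right)\right) = 180 - \left(10 - 5 \cdot 2 i \sqrt{2} \left(-8\right)\right) = 180 - \left(10 - 10 i \sqrt{2} \left(-8\right)\right) = 180 - \left(10 + 80 i \sqrt{2}\right) = 170 - 80 i \sqrt{2}$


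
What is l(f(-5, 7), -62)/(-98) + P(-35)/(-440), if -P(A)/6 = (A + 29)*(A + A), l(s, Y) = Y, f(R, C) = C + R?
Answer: 3428/539 ≈ 6.3599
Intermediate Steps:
P(A) = -12*A*(29 + A) (P(A) = -6*(A + 29)*(A + A) = -6*(29 + A)*2*A = -12*A*(29 + A))
l(f(-5, 7), -62)/(-98) + P(-35)/(-440) = -62/(-98) - 12*(-35)*(29 - 35)/(-440) = -62*(-1/98) - 12*(-35)*(-6)*(-1/440) = 31/49 - 2520*(-1/440) = 31/49 + 63/11 = 3428/539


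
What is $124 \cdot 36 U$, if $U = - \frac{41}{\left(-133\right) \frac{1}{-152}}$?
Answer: $- \frac{1464192}{7} \approx -2.0917 \cdot 10^{5}$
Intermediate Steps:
$U = - \frac{328}{7}$ ($U = - \frac{41}{\left(-133\right) \left(- \frac{1}{152}\right)} = - \frac{41}{\frac{7}{8}} = \left(-41\right) \frac{8}{7} = - \frac{328}{7} \approx -46.857$)
$124 \cdot 36 U = 124 \cdot 36 \left(- \frac{328}{7}\right) = 4464 \left(- \frac{328}{7}\right) = - \frac{1464192}{7}$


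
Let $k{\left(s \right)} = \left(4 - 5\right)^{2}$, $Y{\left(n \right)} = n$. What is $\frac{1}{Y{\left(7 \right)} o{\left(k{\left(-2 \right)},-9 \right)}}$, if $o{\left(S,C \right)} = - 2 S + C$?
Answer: $- \frac{1}{77} \approx -0.012987$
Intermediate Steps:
$k{\left(s \right)} = 1$ ($k{\left(s \right)} = \left(-1\right)^{2} = 1$)
$o{\left(S,C \right)} = C - 2 S$
$\frac{1}{Y{\left(7 \right)} o{\left(k{\left(-2 \right)},-9 \right)}} = \frac{1}{7 \left(-9 - 2\right)} = \frac{1}{7 \left(-11\right)} = \frac{1}{-77} = - \frac{1}{77}$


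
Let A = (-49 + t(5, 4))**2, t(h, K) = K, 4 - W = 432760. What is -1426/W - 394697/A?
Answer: -3163048283/16228350 ≈ -194.91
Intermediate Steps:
W = -432756 (W = 4 - 1*432760 = 4 - 432760 = -432756)
A = 2025 (A = (-49 + 4)**2 = (-45)**2 = 2025)
-1426/W - 394697/A = -1426/(-432756) - 394697/2025 = -1426*(-1/432756) - 394697*1/2025 = 713/216378 - 394697/2025 = -3163048283/16228350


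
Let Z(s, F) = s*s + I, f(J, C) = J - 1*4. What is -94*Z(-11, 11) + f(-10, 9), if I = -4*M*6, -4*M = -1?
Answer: -10824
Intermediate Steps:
M = ¼ (M = -¼*(-1) = ¼ ≈ 0.25000)
I = -6 (I = -4*¼*6 = -1*6 = -6)
f(J, C) = -4 + J (f(J, C) = J - 4 = -4 + J)
Z(s, F) = -6 + s² (Z(s, F) = s*s - 6 = s² - 6 = -6 + s²)
-94*Z(-11, 11) + f(-10, 9) = -94*(-6 + (-11)²) + (-4 - 10) = -94*(-6 + 121) - 14 = -94*115 - 14 = -10810 - 14 = -10824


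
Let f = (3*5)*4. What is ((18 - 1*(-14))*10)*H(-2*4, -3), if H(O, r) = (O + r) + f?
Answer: 15680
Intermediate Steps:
f = 60 (f = 15*4 = 60)
H(O, r) = 60 + O + r (H(O, r) = (O + r) + 60 = 60 + O + r)
((18 - 1*(-14))*10)*H(-2*4, -3) = ((18 - 1*(-14))*10)*(60 - 2*4 - 3) = ((18 + 14)*10)*(60 - 8 - 3) = (32*10)*49 = 320*49 = 15680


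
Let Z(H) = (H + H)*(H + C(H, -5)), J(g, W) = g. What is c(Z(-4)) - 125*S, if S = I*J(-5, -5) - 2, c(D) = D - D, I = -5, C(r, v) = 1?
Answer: -2875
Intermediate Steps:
Z(H) = 2*H*(1 + H) (Z(H) = (H + H)*(H + 1) = (2*H)*(1 + H) = 2*H*(1 + H))
c(D) = 0
S = 23 (S = -5*(-5) - 2 = 25 - 2 = 23)
c(Z(-4)) - 125*S = 0 - 125*23 = 0 - 2875 = -2875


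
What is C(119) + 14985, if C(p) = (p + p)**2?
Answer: 71629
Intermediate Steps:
C(p) = 4*p**2 (C(p) = (2*p)**2 = 4*p**2)
C(119) + 14985 = 4*119**2 + 14985 = 4*14161 + 14985 = 56644 + 14985 = 71629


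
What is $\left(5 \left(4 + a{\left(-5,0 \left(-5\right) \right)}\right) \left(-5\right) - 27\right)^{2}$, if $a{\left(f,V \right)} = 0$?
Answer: $16129$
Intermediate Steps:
$\left(5 \left(4 + a{\left(-5,0 \left(-5\right) \right)}\right) \left(-5\right) - 27\right)^{2} = \left(5 \left(4 + 0\right) \left(-5\right) - 27\right)^{2} = \left(5 \cdot 4 \left(-5\right) - 27\right)^{2} = \left(5 \left(-20\right) - 27\right)^{2} = \left(-100 - 27\right)^{2} = \left(-127\right)^{2} = 16129$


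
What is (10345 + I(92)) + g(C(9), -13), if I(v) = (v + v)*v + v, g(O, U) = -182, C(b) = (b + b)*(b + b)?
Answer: 27183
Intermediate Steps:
C(b) = 4*b**2 (C(b) = (2*b)*(2*b) = 4*b**2)
I(v) = v + 2*v**2 (I(v) = (2*v)*v + v = 2*v**2 + v = v + 2*v**2)
(10345 + I(92)) + g(C(9), -13) = (10345 + 92*(1 + 2*92)) - 182 = (10345 + 92*(1 + 184)) - 182 = (10345 + 92*185) - 182 = (10345 + 17020) - 182 = 27365 - 182 = 27183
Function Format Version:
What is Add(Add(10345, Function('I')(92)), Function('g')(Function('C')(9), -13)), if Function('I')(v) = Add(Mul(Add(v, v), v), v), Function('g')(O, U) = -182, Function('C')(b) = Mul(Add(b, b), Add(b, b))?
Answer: 27183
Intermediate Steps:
Function('C')(b) = Mul(4, Pow(b, 2)) (Function('C')(b) = Mul(Mul(2, b), Mul(2, b)) = Mul(4, Pow(b, 2)))
Function('I')(v) = Add(v, Mul(2, Pow(v, 2))) (Function('I')(v) = Add(Mul(Mul(2, v), v), v) = Add(Mul(2, Pow(v, 2)), v) = Add(v, Mul(2, Pow(v, 2))))
Add(Add(10345, Function('I')(92)), Function('g')(Function('C')(9), -13)) = Add(Add(10345, Mul(92, Add(1, Mul(2, 92)))), -182) = Add(Add(10345, Mul(92, Add(1, 184))), -182) = Add(Add(10345, Mul(92, 185)), -182) = Add(Add(10345, 17020), -182) = Add(27365, -182) = 27183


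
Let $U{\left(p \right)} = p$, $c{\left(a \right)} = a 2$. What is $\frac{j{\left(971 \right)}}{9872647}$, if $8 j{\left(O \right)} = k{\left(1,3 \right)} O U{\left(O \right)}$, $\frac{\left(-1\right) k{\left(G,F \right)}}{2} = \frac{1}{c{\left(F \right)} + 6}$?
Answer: $- \frac{942841}{473887056} \approx -0.0019896$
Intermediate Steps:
$c{\left(a \right)} = 2 a$
$k{\left(G,F \right)} = - \frac{2}{6 + 2 F}$ ($k{\left(G,F \right)} = - \frac{2}{2 F + 6} = - \frac{2}{6 + 2 F}$)
$j{\left(O \right)} = - \frac{O^{2}}{48}$ ($j{\left(O \right)} = \frac{- \frac{1}{3 + 3} O O}{8} = \frac{- \frac{1}{6} O O}{8} = \frac{\left(-1\right) \frac{1}{6} O O}{8} = \frac{- \frac{O}{6} O}{8} = \frac{\left(- \frac{1}{6}\right) O^{2}}{8} = - \frac{O^{2}}{48}$)
$\frac{j{\left(971 \right)}}{9872647} = \frac{\left(- \frac{1}{48}\right) 971^{2}}{9872647} = \left(- \frac{1}{48}\right) 942841 \cdot \frac{1}{9872647} = \left(- \frac{942841}{48}\right) \frac{1}{9872647} = - \frac{942841}{473887056}$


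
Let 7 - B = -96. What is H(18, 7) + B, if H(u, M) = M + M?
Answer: 117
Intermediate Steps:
B = 103 (B = 7 - 1*(-96) = 7 + 96 = 103)
H(u, M) = 2*M
H(18, 7) + B = 2*7 + 103 = 14 + 103 = 117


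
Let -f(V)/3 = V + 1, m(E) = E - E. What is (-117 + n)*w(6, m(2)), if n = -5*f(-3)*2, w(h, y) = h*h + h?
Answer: -7434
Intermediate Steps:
m(E) = 0
f(V) = -3 - 3*V (f(V) = -3*(V + 1) = -3*(1 + V) = -3 - 3*V)
w(h, y) = h + h² (w(h, y) = h² + h = h + h²)
n = -60 (n = -5*(-3 - 3*(-3))*2 = -5*(-3 + 9)*2 = -5*6*2 = -30*2 = -60)
(-117 + n)*w(6, m(2)) = (-117 - 60)*(6*(1 + 6)) = -1062*7 = -177*42 = -7434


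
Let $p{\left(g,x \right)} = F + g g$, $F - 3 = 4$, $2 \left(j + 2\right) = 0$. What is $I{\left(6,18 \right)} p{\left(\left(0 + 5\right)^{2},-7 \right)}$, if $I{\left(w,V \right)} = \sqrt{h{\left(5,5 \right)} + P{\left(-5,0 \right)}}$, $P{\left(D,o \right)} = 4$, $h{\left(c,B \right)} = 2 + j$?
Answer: $1264$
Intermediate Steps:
$j = -2$ ($j = -2 + \frac{1}{2} \cdot 0 = -2 + 0 = -2$)
$F = 7$ ($F = 3 + 4 = 7$)
$h{\left(c,B \right)} = 0$ ($h{\left(c,B \right)} = 2 - 2 = 0$)
$p{\left(g,x \right)} = 7 + g^{2}$ ($p{\left(g,x \right)} = 7 + g g = 7 + g^{2}$)
$I{\left(w,V \right)} = 2$ ($I{\left(w,V \right)} = \sqrt{0 + 4} = \sqrt{4} = 2$)
$I{\left(6,18 \right)} p{\left(\left(0 + 5\right)^{2},-7 \right)} = 2 \left(7 + \left(\left(0 + 5\right)^{2}\right)^{2}\right) = 2 \left(7 + \left(5^{2}\right)^{2}\right) = 2 \left(7 + 25^{2}\right) = 2 \left(7 + 625\right) = 2 \cdot 632 = 1264$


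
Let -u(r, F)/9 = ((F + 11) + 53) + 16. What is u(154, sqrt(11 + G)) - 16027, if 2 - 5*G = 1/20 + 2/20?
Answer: -16747 - 9*sqrt(1137)/10 ≈ -16777.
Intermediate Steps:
G = 37/100 (G = 2/5 - (1/20 + 2/20)/5 = 2/5 - (1*(1/20) + 2*(1/20))/5 = 2/5 - (1/20 + 1/10)/5 = 2/5 - 1/5*3/20 = 2/5 - 3/100 = 37/100 ≈ 0.37000)
u(r, F) = -720 - 9*F (u(r, F) = -9*(((F + 11) + 53) + 16) = -9*(((11 + F) + 53) + 16) = -9*((64 + F) + 16) = -9*(80 + F) = -720 - 9*F)
u(154, sqrt(11 + G)) - 16027 = (-720 - 9*sqrt(11 + 37/100)) - 16027 = (-720 - 9*sqrt(1137)/10) - 16027 = -16747 - 9*sqrt(1137)/10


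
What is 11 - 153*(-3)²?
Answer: -1366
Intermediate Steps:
11 - 153*(-3)² = 11 - 153*9 = 11 - 1377 = -1366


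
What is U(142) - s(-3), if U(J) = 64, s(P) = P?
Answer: 67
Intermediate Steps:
U(142) - s(-3) = 64 - 1*(-3) = 64 + 3 = 67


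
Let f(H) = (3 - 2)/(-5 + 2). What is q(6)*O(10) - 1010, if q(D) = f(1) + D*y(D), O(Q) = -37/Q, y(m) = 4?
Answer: -32927/30 ≈ -1097.6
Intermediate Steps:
f(H) = -⅓ (f(H) = 1/(-3) = 1*(-⅓) = -⅓)
q(D) = -⅓ + 4*D (q(D) = -⅓ + D*4 = -⅓ + 4*D)
q(6)*O(10) - 1010 = (-⅓ + 4*6)*(-37/10) - 1010 = (-⅓ + 24)*(-37*⅒) - 1010 = (71/3)*(-37/10) - 1010 = -2627/30 - 1010 = -32927/30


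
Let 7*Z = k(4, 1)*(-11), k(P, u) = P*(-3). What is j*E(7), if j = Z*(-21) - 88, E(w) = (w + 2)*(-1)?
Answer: 4356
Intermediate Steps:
k(P, u) = -3*P
Z = 132/7 (Z = (-3*4*(-11))/7 = (-12*(-11))/7 = (⅐)*132 = 132/7 ≈ 18.857)
E(w) = -2 - w (E(w) = (2 + w)*(-1) = -2 - w)
j = -484 (j = (132/7)*(-21) - 88 = -396 - 88 = -484)
j*E(7) = -484*(-2 - 1*7) = -484*(-2 - 7) = -484*(-9) = 4356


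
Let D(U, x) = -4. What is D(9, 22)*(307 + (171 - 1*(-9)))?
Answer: -1948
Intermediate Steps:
D(9, 22)*(307 + (171 - 1*(-9))) = -4*(307 + (171 - 1*(-9))) = -4*(307 + (171 + 9)) = -4*(307 + 180) = -4*487 = -1948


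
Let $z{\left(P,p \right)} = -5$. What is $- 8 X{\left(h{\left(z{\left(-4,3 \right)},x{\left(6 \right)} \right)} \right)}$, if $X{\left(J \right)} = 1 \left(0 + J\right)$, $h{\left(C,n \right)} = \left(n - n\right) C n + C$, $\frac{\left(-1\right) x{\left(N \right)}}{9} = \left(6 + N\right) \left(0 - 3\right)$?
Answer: $40$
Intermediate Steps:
$x{\left(N \right)} = 162 + 27 N$ ($x{\left(N \right)} = - 9 \left(6 + N\right) \left(0 - 3\right) = - 9 \left(6 + N\right) \left(-3\right) = - 9 \left(-18 - 3 N\right) = 162 + 27 N$)
$h{\left(C,n \right)} = C$ ($h{\left(C,n \right)} = 0 C n + C = 0 n + C = 0 + C = C$)
$X{\left(J \right)} = J$ ($X{\left(J \right)} = 1 J = J$)
$- 8 X{\left(h{\left(z{\left(-4,3 \right)},x{\left(6 \right)} \right)} \right)} = \left(-8\right) \left(-5\right) = 40$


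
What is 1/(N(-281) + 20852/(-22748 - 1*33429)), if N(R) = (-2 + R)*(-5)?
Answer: 56177/79469603 ≈ 0.00070690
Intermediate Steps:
N(R) = 10 - 5*R
1/(N(-281) + 20852/(-22748 - 1*33429)) = 1/((10 - 5*(-281)) + 20852/(-22748 - 1*33429)) = 1/((10 + 1405) + 20852/(-22748 - 33429)) = 1/(1415 + 20852/(-56177)) = 1/(1415 + 20852*(-1/56177)) = 1/(1415 - 20852/56177) = 1/(79469603/56177) = 56177/79469603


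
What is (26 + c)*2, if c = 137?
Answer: 326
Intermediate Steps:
(26 + c)*2 = (26 + 137)*2 = 163*2 = 326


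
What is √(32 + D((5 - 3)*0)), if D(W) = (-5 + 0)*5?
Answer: √7 ≈ 2.6458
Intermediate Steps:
D(W) = -25 (D(W) = -5*5 = -25)
√(32 + D((5 - 3)*0)) = √(32 - 25) = √7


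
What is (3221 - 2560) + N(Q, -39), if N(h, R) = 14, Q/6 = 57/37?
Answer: 675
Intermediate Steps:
Q = 342/37 (Q = 6*(57/37) = 342/37 ≈ 9.2432)
(3221 - 2560) + N(Q, -39) = (3221 - 2560) + 14 = 661 + 14 = 675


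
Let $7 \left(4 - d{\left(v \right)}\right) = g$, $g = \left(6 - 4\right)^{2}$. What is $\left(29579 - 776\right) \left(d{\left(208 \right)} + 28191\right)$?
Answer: $\frac{5684588883}{7} \approx 8.1208 \cdot 10^{8}$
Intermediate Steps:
$g = 4$ ($g = \left(6 - 4\right)^{2} = 2^{2} = 4$)
$d{\left(v \right)} = \frac{24}{7}$ ($d{\left(v \right)} = 4 - \frac{4}{7} = \frac{24}{7}$)
$\left(29579 - 776\right) \left(d{\left(208 \right)} + 28191\right) = \left(29579 - 776\right) \left(\frac{24}{7} + 28191\right) = 28803 \cdot \frac{197361}{7} = \frac{5684588883}{7}$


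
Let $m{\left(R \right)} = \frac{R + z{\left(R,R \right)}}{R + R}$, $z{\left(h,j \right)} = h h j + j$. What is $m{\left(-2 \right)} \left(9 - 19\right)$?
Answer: $-30$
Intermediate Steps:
$z{\left(h,j \right)} = j + j h^{2}$ ($z{\left(h,j \right)} = h^{2} j + j = j h^{2} + j = j + j h^{2}$)
$m{\left(R \right)} = \frac{R + R \left(1 + R^{2}\right)}{2 R}$ ($m{\left(R \right)} = \frac{R + R \left(1 + R^{2}\right)}{R + R} = \frac{R + R \left(1 + R^{2}\right)}{2 R}$)
$m{\left(-2 \right)} \left(9 - 19\right) = \left(1 + \frac{\left(-2\right)^{2}}{2}\right) \left(9 - 19\right) = \left(1 + \frac{1}{2} \cdot 4\right) \left(-10\right) = \left(1 + 2\right) \left(-10\right) = 3 \left(-10\right) = -30$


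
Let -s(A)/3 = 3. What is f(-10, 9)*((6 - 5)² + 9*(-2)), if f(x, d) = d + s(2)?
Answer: 0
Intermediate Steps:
s(A) = -9 (s(A) = -3*3 = -9)
f(x, d) = -9 + d (f(x, d) = d - 9 = -9 + d)
f(-10, 9)*((6 - 5)² + 9*(-2)) = (-9 + 9)*((6 - 5)² + 9*(-2)) = 0*(1² - 18) = 0*(1 - 18) = 0*(-17) = 0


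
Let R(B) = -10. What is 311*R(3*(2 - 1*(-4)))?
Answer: -3110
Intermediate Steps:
311*R(3*(2 - 1*(-4))) = 311*(-10) = -3110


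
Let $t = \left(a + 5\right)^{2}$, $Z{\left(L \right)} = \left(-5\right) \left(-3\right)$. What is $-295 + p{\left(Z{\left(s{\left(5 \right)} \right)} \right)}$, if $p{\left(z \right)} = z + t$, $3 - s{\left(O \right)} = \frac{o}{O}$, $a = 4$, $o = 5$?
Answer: $-199$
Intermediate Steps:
$s{\left(O \right)} = 3 - \frac{5}{O}$
$Z{\left(L \right)} = 15$
$t = 81$ ($t = \left(4 + 5\right)^{2} = 9^{2} = 81$)
$p{\left(z \right)} = 81 + z$ ($p{\left(z \right)} = z + 81 = 81 + z$)
$-295 + p{\left(Z{\left(s{\left(5 \right)} \right)} \right)} = -295 + \left(81 + 15\right) = -295 + 96 = -199$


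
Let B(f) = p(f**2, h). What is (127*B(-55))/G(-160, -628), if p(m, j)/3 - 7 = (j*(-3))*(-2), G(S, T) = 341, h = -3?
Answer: -381/31 ≈ -12.290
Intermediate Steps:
p(m, j) = 21 + 18*j (p(m, j) = 21 + 3*((j*(-3))*(-2)) = 21 + 3*(-3*j*(-2)) = 21 + 3*(6*j) = 21 + 18*j)
B(f) = -33 (B(f) = 21 + 18*(-3) = 21 - 54 = -33)
(127*B(-55))/G(-160, -628) = (127*(-33))/341 = -4191*1/341 = -381/31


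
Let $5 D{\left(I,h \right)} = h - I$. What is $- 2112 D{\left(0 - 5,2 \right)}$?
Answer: $- \frac{14784}{5} \approx -2956.8$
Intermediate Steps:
$D{\left(I,h \right)} = - \frac{I}{5} + \frac{h}{5}$ ($D{\left(I,h \right)} = \frac{h - I}{5} = - \frac{I}{5} + \frac{h}{5}$)
$- 2112 D{\left(0 - 5,2 \right)} = - 2112 \left(- \frac{0 - 5}{5} + \frac{1}{5} \cdot 2\right) = - 2112 \left(- \frac{0 - 5}{5} + \frac{2}{5}\right) = - 2112 \left(\left(- \frac{1}{5}\right) \left(-5\right) + \frac{2}{5}\right) = - 2112 \left(1 + \frac{2}{5}\right) = \left(-2112\right) \frac{7}{5} = - \frac{14784}{5}$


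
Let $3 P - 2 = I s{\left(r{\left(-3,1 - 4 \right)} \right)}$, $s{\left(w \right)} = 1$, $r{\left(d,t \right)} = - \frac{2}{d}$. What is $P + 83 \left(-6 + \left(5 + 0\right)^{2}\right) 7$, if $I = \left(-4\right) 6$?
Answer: $\frac{33095}{3} \approx 11032.0$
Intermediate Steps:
$I = -24$
$P = - \frac{22}{3}$ ($P = \frac{2}{3} + \frac{\left(-24\right) 1}{3} = \frac{2}{3} + \frac{1}{3} \left(-24\right) = \frac{2}{3} - 8 = - \frac{22}{3} \approx -7.3333$)
$P + 83 \left(-6 + \left(5 + 0\right)^{2}\right) 7 = - \frac{22}{3} + 83 \left(-6 + \left(5 + 0\right)^{2}\right) 7 = - \frac{22}{3} + 83 \left(-6 + 5^{2}\right) 7 = - \frac{22}{3} + 83 \left(-6 + 25\right) 7 = - \frac{22}{3} + 83 \cdot 19 \cdot 7 = - \frac{22}{3} + 83 \cdot 133 = - \frac{22}{3} + 11039 = \frac{33095}{3}$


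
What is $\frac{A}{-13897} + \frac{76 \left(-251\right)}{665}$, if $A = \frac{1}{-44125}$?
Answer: $- \frac{123131589093}{4292435875} \approx -28.686$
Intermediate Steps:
$A = - \frac{1}{44125} \approx -2.2663 \cdot 10^{-5}$
$\frac{A}{-13897} + \frac{76 \left(-251\right)}{665} = - \frac{1}{44125 \left(-13897\right)} + \frac{76 \left(-251\right)}{665} = \left(- \frac{1}{44125}\right) \left(- \frac{1}{13897}\right) - \frac{1004}{35} = \frac{1}{613205125} - \frac{1004}{35} = - \frac{123131589093}{4292435875}$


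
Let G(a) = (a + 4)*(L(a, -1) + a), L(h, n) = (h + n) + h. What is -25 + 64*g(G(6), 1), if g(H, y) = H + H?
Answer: 21735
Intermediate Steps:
L(h, n) = n + 2*h
G(a) = (-1 + 3*a)*(4 + a) (G(a) = (a + 4)*((-1 + 2*a) + a) = (4 + a)*(-1 + 3*a) = (-1 + 3*a)*(4 + a))
g(H, y) = 2*H
-25 + 64*g(G(6), 1) = -25 + 64*(2*(-4 + 3*6**2 + 11*6)) = -25 + 64*(2*(-4 + 3*36 + 66)) = -25 + 64*(2*(-4 + 108 + 66)) = -25 + 64*(2*170) = -25 + 64*340 = -25 + 21760 = 21735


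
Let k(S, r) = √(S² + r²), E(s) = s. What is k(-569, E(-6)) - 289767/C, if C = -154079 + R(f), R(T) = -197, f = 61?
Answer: 289767/154276 + √323797 ≈ 570.91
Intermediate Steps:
C = -154276 (C = -154079 - 197 = -154276)
k(-569, E(-6)) - 289767/C = √((-569)² + (-6)²) - 289767/(-154276) = √(323761 + 36) - 289767*(-1)/154276 = √323797 - 1*(-289767/154276) = √323797 + 289767/154276 = 289767/154276 + √323797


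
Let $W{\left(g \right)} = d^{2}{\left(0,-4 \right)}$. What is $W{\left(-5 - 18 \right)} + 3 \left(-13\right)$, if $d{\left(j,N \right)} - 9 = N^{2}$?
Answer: $586$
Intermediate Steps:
$d{\left(j,N \right)} = 9 + N^{2}$
$W{\left(g \right)} = 625$ ($W{\left(g \right)} = \left(9 + \left(-4\right)^{2}\right)^{2} = \left(9 + 16\right)^{2} = 25^{2} = 625$)
$W{\left(-5 - 18 \right)} + 3 \left(-13\right) = 625 + 3 \left(-13\right) = 625 - 39 = 586$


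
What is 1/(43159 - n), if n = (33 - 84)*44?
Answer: 1/45403 ≈ 2.2025e-5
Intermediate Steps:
n = -2244 (n = -51*44 = -2244)
1/(43159 - n) = 1/(43159 - 1*(-2244)) = 1/(43159 + 2244) = 1/45403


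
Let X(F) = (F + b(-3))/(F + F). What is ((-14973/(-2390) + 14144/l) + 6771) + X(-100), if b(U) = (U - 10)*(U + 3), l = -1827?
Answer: 14780754703/2183265 ≈ 6770.0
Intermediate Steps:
b(U) = (-10 + U)*(3 + U)
X(F) = ½ (X(F) = (F + (-30 + (-3)² - 7*(-3)))/(F + F) = (F + (-30 + 9 + 21))/((2*F)) = (F + 0)*(1/(2*F)) = F*(1/(2*F)) = ½)
((-14973/(-2390) + 14144/l) + 6771) + X(-100) = ((-14973/(-2390) + 14144/(-1827)) + 6771) + ½ = ((-14973*(-1/2390) + 14144*(-1/1827)) + 6771) + ½ = ((14973/2390 - 14144/1827) + 6771) + ½ = (-6448489/4366530 + 6771) + ½ = 29559326141/4366530 + ½ = 14780754703/2183265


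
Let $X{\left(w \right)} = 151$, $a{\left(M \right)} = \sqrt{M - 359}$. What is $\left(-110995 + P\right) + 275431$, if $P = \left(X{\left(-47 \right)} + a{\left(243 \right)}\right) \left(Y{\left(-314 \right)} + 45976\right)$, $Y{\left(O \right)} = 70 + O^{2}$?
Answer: $22005378 + 289284 i \sqrt{29} \approx 2.2005 \cdot 10^{7} + 1.5578 \cdot 10^{6} i$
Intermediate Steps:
$a{\left(M \right)} = \sqrt{-359 + M}$
$P = 21840942 + 289284 i \sqrt{29}$ ($P = \left(151 + \sqrt{-359 + 243}\right) \left(\left(70 + \left(-314\right)^{2}\right) + 45976\right) = \left(151 + \sqrt{-116}\right) \left(\left(70 + 98596\right) + 45976\right) = \left(151 + 2 i \sqrt{29}\right) \left(98666 + 45976\right) = \left(151 + 2 i \sqrt{29}\right) 144642 = 21840942 + 289284 i \sqrt{29} \approx 2.1841 \cdot 10^{7} + 1.5578 \cdot 10^{6} i$)
$\left(-110995 + P\right) + 275431 = \left(-110995 + \left(21840942 + 289284 i \sqrt{29}\right)\right) + 275431 = \left(21729947 + 289284 i \sqrt{29}\right) + 275431 = 22005378 + 289284 i \sqrt{29}$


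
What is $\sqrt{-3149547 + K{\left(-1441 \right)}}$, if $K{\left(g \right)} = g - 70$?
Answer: $i \sqrt{3151058} \approx 1775.1 i$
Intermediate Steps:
$K{\left(g \right)} = -70 + g$
$\sqrt{-3149547 + K{\left(-1441 \right)}} = \sqrt{-3149547 - 1511} = \sqrt{-3151058} = i \sqrt{3151058}$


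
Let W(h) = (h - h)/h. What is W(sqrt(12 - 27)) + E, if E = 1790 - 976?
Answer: 814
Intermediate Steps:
W(h) = 0 (W(h) = 0/h = 0)
E = 814
W(sqrt(12 - 27)) + E = 0 + 814 = 814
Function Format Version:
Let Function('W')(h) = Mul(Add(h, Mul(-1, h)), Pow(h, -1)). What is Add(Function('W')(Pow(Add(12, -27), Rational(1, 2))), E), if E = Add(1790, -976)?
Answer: 814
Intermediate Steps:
Function('W')(h) = 0 (Function('W')(h) = Mul(0, Pow(h, -1)) = 0)
E = 814
Add(Function('W')(Pow(Add(12, -27), Rational(1, 2))), E) = Add(0, 814) = 814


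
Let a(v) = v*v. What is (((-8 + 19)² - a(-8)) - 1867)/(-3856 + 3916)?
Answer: -181/6 ≈ -30.167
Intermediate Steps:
a(v) = v²
(((-8 + 19)² - a(-8)) - 1867)/(-3856 + 3916) = (((-8 + 19)² - 1*(-8)²) - 1867)/(-3856 + 3916) = ((11² - 1*64) - 1867)/60 = ((121 - 64) - 1867)*(1/60) = (57 - 1867)*(1/60) = -1810*1/60 = -181/6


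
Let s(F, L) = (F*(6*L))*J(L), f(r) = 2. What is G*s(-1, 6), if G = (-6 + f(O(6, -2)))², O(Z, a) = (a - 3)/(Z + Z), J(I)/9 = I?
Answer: -31104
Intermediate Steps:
J(I) = 9*I
O(Z, a) = (-3 + a)/(2*Z) (O(Z, a) = (-3 + a)/((2*Z)) = (-3 + a)*(1/(2*Z)) = (-3 + a)/(2*Z))
s(F, L) = 54*F*L² (s(F, L) = (F*(6*L))*(9*L) = (6*F*L)*(9*L) = 54*F*L²)
G = 16 (G = (-6 + 2)² = (-4)² = 16)
G*s(-1, 6) = 16*(54*(-1)*6²) = 16*(54*(-1)*36) = 16*(-1944) = -31104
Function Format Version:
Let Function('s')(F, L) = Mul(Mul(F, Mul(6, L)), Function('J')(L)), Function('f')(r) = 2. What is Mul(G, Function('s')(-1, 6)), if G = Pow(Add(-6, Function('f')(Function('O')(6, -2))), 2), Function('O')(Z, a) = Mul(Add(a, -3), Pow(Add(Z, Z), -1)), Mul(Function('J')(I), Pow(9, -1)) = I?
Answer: -31104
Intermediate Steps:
Function('J')(I) = Mul(9, I)
Function('O')(Z, a) = Mul(Rational(1, 2), Pow(Z, -1), Add(-3, a)) (Function('O')(Z, a) = Mul(Add(-3, a), Pow(Mul(2, Z), -1)) = Mul(Add(-3, a), Mul(Rational(1, 2), Pow(Z, -1))) = Mul(Rational(1, 2), Pow(Z, -1), Add(-3, a)))
Function('s')(F, L) = Mul(54, F, Pow(L, 2)) (Function('s')(F, L) = Mul(Mul(F, Mul(6, L)), Mul(9, L)) = Mul(Mul(6, F, L), Mul(9, L)) = Mul(54, F, Pow(L, 2)))
G = 16 (G = Pow(Add(-6, 2), 2) = Pow(-4, 2) = 16)
Mul(G, Function('s')(-1, 6)) = Mul(16, Mul(54, -1, Pow(6, 2))) = Mul(16, Mul(54, -1, 36)) = Mul(16, -1944) = -31104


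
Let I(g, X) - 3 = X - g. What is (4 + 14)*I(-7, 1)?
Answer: 198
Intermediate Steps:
I(g, X) = 3 + X - g (I(g, X) = 3 + (X - g) = 3 + X - g)
(4 + 14)*I(-7, 1) = (4 + 14)*(3 + 1 - 1*(-7)) = 18*(3 + 1 + 7) = 18*11 = 198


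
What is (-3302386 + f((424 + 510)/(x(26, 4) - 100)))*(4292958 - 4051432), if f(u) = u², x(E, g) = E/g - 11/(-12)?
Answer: -984479001158079692/1234321 ≈ -7.9759e+11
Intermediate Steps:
x(E, g) = 11/12 + E/g (x(E, g) = E/g - 11*(-1/12) = E/g + 11/12 = 11/12 + E/g)
(-3302386 + f((424 + 510)/(x(26, 4) - 100)))*(4292958 - 4051432) = (-3302386 + ((424 + 510)/((11/12 + 26/4) - 100))²)*(4292958 - 4051432) = (-3302386 + (934/((11/12 + 26*(¼)) - 100))²)*241526 = (-3302386 + (934/((11/12 + 13/2) - 100))²)*241526 = (-3302386 + (934/(89/12 - 100))²)*241526 = (-3302386 + (934/(-1111/12))²)*241526 = (-3302386 + (934*(-12/1111))²)*241526 = (-3302386 + (-11208/1111)²)*241526 = (-3302386 + 125619264/1234321)*241526 = -4076078770642/1234321*241526 = -984479001158079692/1234321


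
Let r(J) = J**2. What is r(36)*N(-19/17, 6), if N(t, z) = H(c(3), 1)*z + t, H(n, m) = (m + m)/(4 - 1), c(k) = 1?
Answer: 63504/17 ≈ 3735.5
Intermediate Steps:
H(n, m) = 2*m/3 (H(n, m) = (2*m)/3 = (2*m)*(1/3) = 2*m/3)
N(t, z) = t + 2*z/3 (N(t, z) = ((2/3)*1)*z + t = 2*z/3 + t = t + 2*z/3)
r(36)*N(-19/17, 6) = 36**2*(-19/17 + (2/3)*6) = 1296*(-19*1/17 + 4) = 1296*(-19/17 + 4) = 1296*(49/17) = 63504/17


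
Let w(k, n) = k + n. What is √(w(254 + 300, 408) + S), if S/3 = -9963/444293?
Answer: √189881932121261/444293 ≈ 31.015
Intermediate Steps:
S = -29889/444293 (S = 3*(-9963/444293) = -29889/444293 ≈ -0.067273)
√(w(254 + 300, 408) + S) = √(((254 + 300) + 408) - 29889/444293) = √((554 + 408) - 29889/444293) = √(962 - 29889/444293) = √(427379977/444293) = √189881932121261/444293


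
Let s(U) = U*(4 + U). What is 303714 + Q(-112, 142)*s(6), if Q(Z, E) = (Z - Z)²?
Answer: 303714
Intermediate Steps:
Q(Z, E) = 0 (Q(Z, E) = 0² = 0)
303714 + Q(-112, 142)*s(6) = 303714 + 0*(6*(4 + 6)) = 303714 + 0*(6*10) = 303714 + 0*60 = 303714 + 0 = 303714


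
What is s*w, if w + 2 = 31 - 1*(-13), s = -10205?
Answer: -428610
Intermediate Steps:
w = 42 (w = -2 + (31 - 1*(-13)) = -2 + (31 + 13) = -2 + 44 = 42)
s*w = -10205*42 = -428610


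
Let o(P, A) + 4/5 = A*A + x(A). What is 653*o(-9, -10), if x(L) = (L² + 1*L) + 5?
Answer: 634063/5 ≈ 1.2681e+5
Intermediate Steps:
x(L) = 5 + L + L² (x(L) = (L² + L) + 5 = (L + L²) + 5 = 5 + L + L²)
o(P, A) = 21/5 + A + 2*A² (o(P, A) = -⅘ + (A*A + (5 + A + A²)) = -⅘ + (A² + (5 + A + A²)) = -⅘ + (5 + A + 2*A²) = 21/5 + A + 2*A²)
653*o(-9, -10) = 653*(21/5 - 10 + 2*(-10)²) = 653*(21/5 - 10 + 2*100) = 653*(21/5 - 10 + 200) = 653*(971/5) = 634063/5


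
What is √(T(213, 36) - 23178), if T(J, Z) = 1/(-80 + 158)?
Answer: I*√141014874/78 ≈ 152.24*I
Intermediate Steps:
T(J, Z) = 1/78
√(T(213, 36) - 23178) = √(1/78 - 23178) = √(-1807883/78) = I*√141014874/78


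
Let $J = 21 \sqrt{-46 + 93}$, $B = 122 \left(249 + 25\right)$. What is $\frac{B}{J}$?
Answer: $\frac{33428 \sqrt{47}}{987} \approx 232.19$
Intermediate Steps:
$B = 33428$ ($B = 122 \cdot 274 = 33428$)
$J = 21 \sqrt{47} \approx 143.97$
$\frac{B}{J} = \frac{33428}{21 \sqrt{47}} = 33428 \frac{\sqrt{47}}{987} = \frac{33428 \sqrt{47}}{987}$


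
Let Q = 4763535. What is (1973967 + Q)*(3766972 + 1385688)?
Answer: 34716057055320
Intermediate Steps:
(1973967 + Q)*(3766972 + 1385688) = (1973967 + 4763535)*(3766972 + 1385688) = 6737502*5152660 = 34716057055320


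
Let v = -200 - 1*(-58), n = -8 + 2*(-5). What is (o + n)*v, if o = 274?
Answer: -36352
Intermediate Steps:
n = -18 (n = -8 - 10 = -18)
v = -142 (v = -200 + 58 = -142)
(o + n)*v = (274 - 18)*(-142) = 256*(-142) = -36352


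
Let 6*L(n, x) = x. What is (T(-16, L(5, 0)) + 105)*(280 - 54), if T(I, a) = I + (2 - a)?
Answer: 20566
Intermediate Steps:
L(n, x) = x/6
T(I, a) = 2 + I - a
(T(-16, L(5, 0)) + 105)*(280 - 54) = ((2 - 16 - 0/6) + 105)*(280 - 54) = ((2 - 16 - 1*0) + 105)*226 = ((2 - 16 + 0) + 105)*226 = (-14 + 105)*226 = 91*226 = 20566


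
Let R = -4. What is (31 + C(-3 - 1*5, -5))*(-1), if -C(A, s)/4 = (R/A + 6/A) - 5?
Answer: -52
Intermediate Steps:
C(A, s) = 20 - 8/A (C(A, s) = -4*((-4/A + 6/A) - 5) = -4*(2/A - 5) = -4*(-5 + 2/A) = 20 - 8/A)
(31 + C(-3 - 1*5, -5))*(-1) = (31 + (20 - 8/(-3 - 1*5)))*(-1) = (31 + (20 - 8/(-3 - 5)))*(-1) = (31 + (20 - 8/(-8)))*(-1) = (31 + (20 - 8*(-⅛)))*(-1) = (31 + (20 + 1))*(-1) = (31 + 21)*(-1) = 52*(-1) = -52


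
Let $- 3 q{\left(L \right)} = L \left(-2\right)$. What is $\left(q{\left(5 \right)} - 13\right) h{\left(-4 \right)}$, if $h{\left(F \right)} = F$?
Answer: $\frac{116}{3} \approx 38.667$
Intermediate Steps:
$q{\left(L \right)} = \frac{2 L}{3}$ ($q{\left(L \right)} = - \frac{L \left(-2\right)}{3} = - \frac{\left(-2\right) L}{3} = \frac{2 L}{3}$)
$\left(q{\left(5 \right)} - 13\right) h{\left(-4 \right)} = \left(\frac{2}{3} \cdot 5 - 13\right) \left(-4\right) = \left(\frac{10}{3} - 13\right) \left(-4\right) = \left(- \frac{29}{3}\right) \left(-4\right) = \frac{116}{3}$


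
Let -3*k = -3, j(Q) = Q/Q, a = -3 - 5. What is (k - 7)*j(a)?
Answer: -6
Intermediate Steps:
a = -8
j(Q) = 1
k = 1 (k = -1/3*(-3) = 1)
(k - 7)*j(a) = (1 - 7)*1 = -6*1 = -6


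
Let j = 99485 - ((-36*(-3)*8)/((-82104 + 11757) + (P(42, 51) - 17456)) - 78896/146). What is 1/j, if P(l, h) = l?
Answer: 6406553/640817984205 ≈ 9.9975e-6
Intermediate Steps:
j = 640817984205/6406553 (j = 99485 - ((-36*(-3)*8)/((-82104 + 11757) + (42 - 17456)) - 78896/146) = 99485 - ((108*8)/(-70347 - 17414) - 78896*1/146) = 99485 - (864/(-87761) - 39448/73) = 99485 - (864*(-1/87761) - 39448/73) = 99485 - (-864/87761 - 39448/73) = 99485 - 1*(-3462059000/6406553) = 99485 + 3462059000/6406553 = 640817984205/6406553 ≈ 1.0003e+5)
1/j = 1/(640817984205/6406553) = 6406553/640817984205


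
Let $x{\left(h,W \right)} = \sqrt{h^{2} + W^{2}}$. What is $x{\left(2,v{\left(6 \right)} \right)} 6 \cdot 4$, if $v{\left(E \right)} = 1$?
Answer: $24 \sqrt{5} \approx 53.666$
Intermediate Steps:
$x{\left(h,W \right)} = \sqrt{W^{2} + h^{2}}$
$x{\left(2,v{\left(6 \right)} \right)} 6 \cdot 4 = \sqrt{1^{2} + 2^{2}} \cdot 6 \cdot 4 = \sqrt{1 + 4} \cdot 6 \cdot 4 = \sqrt{5} \cdot 6 \cdot 4 = 6 \sqrt{5} \cdot 4 = 24 \sqrt{5}$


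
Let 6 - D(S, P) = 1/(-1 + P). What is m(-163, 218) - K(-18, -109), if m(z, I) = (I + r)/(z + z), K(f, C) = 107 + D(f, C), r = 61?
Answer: -1020799/8965 ≈ -113.86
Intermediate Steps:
D(S, P) = 6 - 1/(-1 + P)
K(f, C) = 107 + (-7 + 6*C)/(-1 + C)
m(z, I) = (61 + I)/(2*z) (m(z, I) = (I + 61)/(z + z) = (61 + I)/((2*z)) = (61 + I)*(1/(2*z)) = (61 + I)/(2*z))
m(-163, 218) - K(-18, -109) = (½)*(61 + 218)/(-163) - (-114 + 113*(-109))/(-1 - 109) = (½)*(-1/163)*279 - (-114 - 12317)/(-110) = -279/326 - (-1)*(-12431)/110 = -279/326 - 1*12431/110 = -279/326 - 12431/110 = -1020799/8965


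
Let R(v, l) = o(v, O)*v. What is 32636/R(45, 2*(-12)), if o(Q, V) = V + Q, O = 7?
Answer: 8159/585 ≈ 13.947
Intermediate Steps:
o(Q, V) = Q + V
R(v, l) = v*(7 + v) (R(v, l) = (v + 7)*v = (7 + v)*v = v*(7 + v))
32636/R(45, 2*(-12)) = 32636/((45*(7 + 45))) = 32636/((45*52)) = 32636/2340 = 32636*(1/2340) = 8159/585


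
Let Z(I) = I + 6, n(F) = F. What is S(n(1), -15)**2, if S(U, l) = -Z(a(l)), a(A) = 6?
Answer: 144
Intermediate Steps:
Z(I) = 6 + I
S(U, l) = -12 (S(U, l) = -(6 + 6) = -1*12 = -12)
S(n(1), -15)**2 = (-12)**2 = 144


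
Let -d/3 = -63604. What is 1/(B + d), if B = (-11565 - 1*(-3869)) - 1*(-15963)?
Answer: 1/199079 ≈ 5.0231e-6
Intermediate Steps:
d = 190812 (d = -3*(-63604) = 190812)
B = 8267 (B = (-11565 + 3869) + 15963 = -7696 + 15963 = 8267)
1/(B + d) = 1/(8267 + 190812) = 1/199079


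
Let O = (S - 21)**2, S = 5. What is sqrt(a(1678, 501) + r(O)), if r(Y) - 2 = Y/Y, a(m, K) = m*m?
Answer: 7*sqrt(57463) ≈ 1678.0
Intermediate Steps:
a(m, K) = m**2
O = 256 (O = (5 - 21)**2 = (-16)**2 = 256)
r(Y) = 3 (r(Y) = 2 + Y/Y = 2 + 1 = 3)
sqrt(a(1678, 501) + r(O)) = sqrt(1678**2 + 3) = sqrt(2815684 + 3) = sqrt(2815687) = 7*sqrt(57463)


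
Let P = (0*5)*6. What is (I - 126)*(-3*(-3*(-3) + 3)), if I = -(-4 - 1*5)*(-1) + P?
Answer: 4860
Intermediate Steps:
P = 0 (P = 0*6 = 0)
I = -9 (I = -(-4 - 1*5)*(-1) + 0 = -(-4 - 5)*(-1) + 0 = -1*(-9)*(-1) + 0 = 9*(-1) + 0 = -9 + 0 = -9)
(I - 126)*(-3*(-3*(-3) + 3)) = (-9 - 126)*(-3*(-3*(-3) + 3)) = -(-405)*(9 + 3) = -(-405)*12 = -135*(-36) = 4860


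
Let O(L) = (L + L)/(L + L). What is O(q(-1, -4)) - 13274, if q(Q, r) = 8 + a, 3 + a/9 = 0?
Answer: -13273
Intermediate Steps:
a = -27 (a = -27 + 9*0 = -27 + 0 = -27)
q(Q, r) = -19 (q(Q, r) = 8 - 27 = -19)
O(L) = 1 (O(L) = (2*L)/((2*L)) = (2*L)*(1/(2*L)) = 1)
O(q(-1, -4)) - 13274 = 1 - 13274 = -13273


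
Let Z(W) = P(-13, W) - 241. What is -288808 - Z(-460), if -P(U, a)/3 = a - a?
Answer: -288567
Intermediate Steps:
P(U, a) = 0 (P(U, a) = -3*(a - a) = -3*0 = 0)
Z(W) = -241 (Z(W) = 0 - 241 = -241)
-288808 - Z(-460) = -288808 - 1*(-241) = -288808 + 241 = -288567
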